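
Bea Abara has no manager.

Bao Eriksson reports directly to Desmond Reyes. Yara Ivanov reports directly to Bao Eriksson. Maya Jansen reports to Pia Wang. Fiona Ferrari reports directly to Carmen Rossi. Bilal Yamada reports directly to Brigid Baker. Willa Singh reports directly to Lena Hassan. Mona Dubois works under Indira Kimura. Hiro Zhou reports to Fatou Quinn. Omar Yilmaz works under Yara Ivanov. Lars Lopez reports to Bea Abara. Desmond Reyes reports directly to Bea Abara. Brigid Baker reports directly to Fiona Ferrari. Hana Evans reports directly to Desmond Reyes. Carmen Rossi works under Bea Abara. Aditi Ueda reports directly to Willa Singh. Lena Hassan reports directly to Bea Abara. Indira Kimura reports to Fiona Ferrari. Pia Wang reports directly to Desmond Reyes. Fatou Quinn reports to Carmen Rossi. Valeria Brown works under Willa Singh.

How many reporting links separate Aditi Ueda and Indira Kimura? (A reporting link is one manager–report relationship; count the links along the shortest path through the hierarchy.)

Aditi Ueda is 3 levels below Bea Abara, and Indira Kimura is 3 levels below Bea Abara (their lowest common manager). The shortest path runs up from Aditi Ueda to Bea Abara and back down to Indira Kimura: 3 + 3 = 6 links.

6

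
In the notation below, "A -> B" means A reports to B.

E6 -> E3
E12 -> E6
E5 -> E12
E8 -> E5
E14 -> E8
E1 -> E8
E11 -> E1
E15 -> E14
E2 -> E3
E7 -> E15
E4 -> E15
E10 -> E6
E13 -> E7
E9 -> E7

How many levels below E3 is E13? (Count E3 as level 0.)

Chain from E13 up to E3: E13 → E7 → E15 → E14 → E8 → E5 → E12 → E6 → E3. That is 8 steps up, so E13 is 8 levels below E3.

8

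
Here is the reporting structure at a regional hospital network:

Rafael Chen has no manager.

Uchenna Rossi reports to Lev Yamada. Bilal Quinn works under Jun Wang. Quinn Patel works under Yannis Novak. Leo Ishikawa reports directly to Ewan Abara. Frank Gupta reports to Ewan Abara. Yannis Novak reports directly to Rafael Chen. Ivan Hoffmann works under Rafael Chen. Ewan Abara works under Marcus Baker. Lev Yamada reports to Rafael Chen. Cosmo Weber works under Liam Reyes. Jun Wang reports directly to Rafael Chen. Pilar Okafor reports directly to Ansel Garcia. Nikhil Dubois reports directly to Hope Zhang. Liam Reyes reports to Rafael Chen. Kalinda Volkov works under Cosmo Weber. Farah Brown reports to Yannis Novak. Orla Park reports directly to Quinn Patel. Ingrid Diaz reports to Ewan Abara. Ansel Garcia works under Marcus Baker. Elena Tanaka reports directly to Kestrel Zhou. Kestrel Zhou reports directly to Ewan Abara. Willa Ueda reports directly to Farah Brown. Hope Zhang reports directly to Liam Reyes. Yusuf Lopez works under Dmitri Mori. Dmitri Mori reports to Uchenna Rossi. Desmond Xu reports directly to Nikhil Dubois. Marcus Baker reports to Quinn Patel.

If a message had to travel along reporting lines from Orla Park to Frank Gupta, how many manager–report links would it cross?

Orla Park is 1 level below Quinn Patel, and Frank Gupta is 3 levels below Quinn Patel (their lowest common manager). The shortest path runs up from Orla Park to Quinn Patel and back down to Frank Gupta: 1 + 3 = 4 links.

4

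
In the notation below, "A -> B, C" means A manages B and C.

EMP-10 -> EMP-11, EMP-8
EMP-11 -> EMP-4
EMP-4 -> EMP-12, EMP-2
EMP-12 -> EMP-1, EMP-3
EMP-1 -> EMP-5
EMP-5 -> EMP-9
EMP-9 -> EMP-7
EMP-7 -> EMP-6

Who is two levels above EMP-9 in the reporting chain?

EMP-9 reports to EMP-5, and EMP-5 reports to EMP-1. So EMP-9's skip-level manager is EMP-1.

EMP-1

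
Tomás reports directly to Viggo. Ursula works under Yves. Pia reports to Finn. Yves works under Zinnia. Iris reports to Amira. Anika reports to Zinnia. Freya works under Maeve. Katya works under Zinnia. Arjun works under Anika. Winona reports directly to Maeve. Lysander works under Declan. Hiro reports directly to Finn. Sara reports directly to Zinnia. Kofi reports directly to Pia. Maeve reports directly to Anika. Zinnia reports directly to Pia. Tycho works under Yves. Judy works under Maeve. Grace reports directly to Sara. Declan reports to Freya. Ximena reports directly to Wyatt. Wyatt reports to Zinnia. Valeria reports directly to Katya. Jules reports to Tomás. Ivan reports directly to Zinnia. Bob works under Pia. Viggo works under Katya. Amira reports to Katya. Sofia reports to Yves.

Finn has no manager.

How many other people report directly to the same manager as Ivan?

5

Ivan reports to Zinnia. Zinnia's other direct reports are Yves, Katya, Anika, Wyatt, Sara — 5 peers.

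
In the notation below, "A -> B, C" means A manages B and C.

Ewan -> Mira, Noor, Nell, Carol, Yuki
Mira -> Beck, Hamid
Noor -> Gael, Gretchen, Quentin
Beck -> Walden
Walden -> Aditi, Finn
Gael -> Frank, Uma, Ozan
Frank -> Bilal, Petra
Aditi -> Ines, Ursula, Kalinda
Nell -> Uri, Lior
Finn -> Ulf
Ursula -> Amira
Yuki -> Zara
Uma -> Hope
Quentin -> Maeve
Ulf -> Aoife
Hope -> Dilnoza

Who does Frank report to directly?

Frank reports directly to Gael.

Gael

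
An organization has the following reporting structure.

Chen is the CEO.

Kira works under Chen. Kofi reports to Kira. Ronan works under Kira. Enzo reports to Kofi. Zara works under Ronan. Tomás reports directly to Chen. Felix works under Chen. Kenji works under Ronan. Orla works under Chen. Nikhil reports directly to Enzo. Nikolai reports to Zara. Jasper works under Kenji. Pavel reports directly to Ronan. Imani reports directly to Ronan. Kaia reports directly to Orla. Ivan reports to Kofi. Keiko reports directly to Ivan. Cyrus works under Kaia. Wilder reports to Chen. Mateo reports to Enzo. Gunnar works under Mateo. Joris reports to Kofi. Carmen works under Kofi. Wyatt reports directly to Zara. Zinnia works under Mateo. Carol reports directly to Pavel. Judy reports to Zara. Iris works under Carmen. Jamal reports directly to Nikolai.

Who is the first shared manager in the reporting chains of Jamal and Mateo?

Kira

Jamal's chain of managers is Nikolai, Zara, Ronan, Kira, Chen. Mateo's chain of managers is Enzo, Kofi, Kira, Chen. The first manager that appears in both chains is Kira.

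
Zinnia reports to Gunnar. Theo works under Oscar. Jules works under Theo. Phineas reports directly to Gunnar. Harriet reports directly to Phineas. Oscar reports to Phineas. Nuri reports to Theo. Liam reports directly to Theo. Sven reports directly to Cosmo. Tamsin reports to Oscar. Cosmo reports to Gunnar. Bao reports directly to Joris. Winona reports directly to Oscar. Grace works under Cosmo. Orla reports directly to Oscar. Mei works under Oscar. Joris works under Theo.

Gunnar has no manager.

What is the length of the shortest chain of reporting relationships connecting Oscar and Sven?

Oscar is 2 levels below Gunnar, and Sven is 2 levels below Gunnar (their lowest common manager). The shortest path runs up from Oscar to Gunnar and back down to Sven: 2 + 2 = 4 links.

4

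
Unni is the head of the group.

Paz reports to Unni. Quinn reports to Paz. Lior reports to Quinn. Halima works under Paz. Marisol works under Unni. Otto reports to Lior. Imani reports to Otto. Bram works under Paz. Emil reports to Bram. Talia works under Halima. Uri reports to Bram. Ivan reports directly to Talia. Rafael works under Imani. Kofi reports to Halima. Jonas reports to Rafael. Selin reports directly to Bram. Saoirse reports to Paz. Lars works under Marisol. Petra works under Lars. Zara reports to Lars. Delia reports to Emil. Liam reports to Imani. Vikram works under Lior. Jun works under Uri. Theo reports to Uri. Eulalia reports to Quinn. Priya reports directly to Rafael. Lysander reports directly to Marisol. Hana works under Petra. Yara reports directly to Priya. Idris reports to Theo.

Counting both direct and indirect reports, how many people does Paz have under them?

24

Paz directly manages Quinn, Halima, Bram, Saoirse. Under Quinn: Eulalia, Lior, Vikram, Otto, Imani, Liam, Rafael, Priya, Yara, Jonas (10). Under Halima: Kofi, Talia, Ivan (3). Under Bram: Selin, Uri, Theo, Idris, Jun, Emil, Delia (7). Saoirse has no reports. So Paz's organization is 4 direct reports plus everyone under them: 11 + 4 + 8 + 1 = 24.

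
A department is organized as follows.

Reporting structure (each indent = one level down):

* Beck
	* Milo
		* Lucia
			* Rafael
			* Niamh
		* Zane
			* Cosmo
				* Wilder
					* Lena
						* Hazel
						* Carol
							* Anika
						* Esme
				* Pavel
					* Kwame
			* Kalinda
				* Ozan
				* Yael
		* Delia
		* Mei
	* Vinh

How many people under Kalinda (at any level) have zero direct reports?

2

The people in Kalinda's organization with no one reporting to them are Yael, Ozan. That is 2.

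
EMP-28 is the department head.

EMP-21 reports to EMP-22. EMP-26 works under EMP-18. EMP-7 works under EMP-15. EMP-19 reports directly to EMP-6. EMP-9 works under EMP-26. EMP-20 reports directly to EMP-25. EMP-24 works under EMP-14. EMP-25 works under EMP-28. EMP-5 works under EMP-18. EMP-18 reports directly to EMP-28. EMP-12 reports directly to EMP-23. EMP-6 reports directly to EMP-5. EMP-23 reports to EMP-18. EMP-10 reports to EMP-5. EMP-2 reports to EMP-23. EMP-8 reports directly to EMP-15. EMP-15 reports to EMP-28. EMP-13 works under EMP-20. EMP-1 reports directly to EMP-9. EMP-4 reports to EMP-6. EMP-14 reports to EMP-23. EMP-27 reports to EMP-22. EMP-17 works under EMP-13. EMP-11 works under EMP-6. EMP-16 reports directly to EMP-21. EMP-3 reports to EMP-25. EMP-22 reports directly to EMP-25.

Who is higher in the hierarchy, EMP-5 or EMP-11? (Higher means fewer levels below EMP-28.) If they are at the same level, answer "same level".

EMP-5 is 2 levels below EMP-28; EMP-11 is 4. EMP-5 is higher.

EMP-5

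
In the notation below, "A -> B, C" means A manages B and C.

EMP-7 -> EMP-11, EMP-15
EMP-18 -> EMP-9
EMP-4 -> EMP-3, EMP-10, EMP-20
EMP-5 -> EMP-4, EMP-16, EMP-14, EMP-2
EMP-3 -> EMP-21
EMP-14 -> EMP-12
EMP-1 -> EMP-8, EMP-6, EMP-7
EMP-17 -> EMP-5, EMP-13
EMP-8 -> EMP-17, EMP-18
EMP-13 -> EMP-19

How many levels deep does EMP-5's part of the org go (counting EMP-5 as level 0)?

The longest chain under EMP-5 runs EMP-5 → EMP-4 → EMP-3 → EMP-21, which is 3 levels below EMP-5.

3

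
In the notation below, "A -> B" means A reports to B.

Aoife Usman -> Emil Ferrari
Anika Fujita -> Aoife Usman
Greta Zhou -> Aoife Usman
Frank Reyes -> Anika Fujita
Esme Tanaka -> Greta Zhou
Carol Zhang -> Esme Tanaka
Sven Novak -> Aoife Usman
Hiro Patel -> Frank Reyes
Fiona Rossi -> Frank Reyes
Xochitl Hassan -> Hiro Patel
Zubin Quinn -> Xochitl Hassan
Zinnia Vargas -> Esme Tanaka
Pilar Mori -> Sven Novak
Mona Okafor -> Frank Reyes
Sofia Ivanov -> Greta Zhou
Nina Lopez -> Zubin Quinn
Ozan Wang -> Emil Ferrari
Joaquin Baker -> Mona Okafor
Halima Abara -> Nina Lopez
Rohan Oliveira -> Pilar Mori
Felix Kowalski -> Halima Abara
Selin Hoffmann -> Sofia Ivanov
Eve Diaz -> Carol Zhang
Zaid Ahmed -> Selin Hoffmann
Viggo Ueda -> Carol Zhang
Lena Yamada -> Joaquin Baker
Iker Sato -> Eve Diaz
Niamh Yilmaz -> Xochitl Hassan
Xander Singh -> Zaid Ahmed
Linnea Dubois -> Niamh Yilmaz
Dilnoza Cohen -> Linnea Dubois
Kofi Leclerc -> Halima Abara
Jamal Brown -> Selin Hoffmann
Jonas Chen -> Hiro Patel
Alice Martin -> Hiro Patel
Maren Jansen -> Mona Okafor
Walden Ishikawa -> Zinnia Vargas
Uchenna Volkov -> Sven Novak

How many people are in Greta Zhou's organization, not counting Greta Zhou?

12

Greta Zhou directly manages Esme Tanaka, Sofia Ivanov. Under Esme Tanaka: Zinnia Vargas, Walden Ishikawa, Carol Zhang, Viggo Ueda, Eve Diaz, Iker Sato (6). Under Sofia Ivanov: Selin Hoffmann, Jamal Brown, Zaid Ahmed, Xander Singh (4). So Greta Zhou's organization is 2 direct reports plus everyone under them: 7 + 5 = 12.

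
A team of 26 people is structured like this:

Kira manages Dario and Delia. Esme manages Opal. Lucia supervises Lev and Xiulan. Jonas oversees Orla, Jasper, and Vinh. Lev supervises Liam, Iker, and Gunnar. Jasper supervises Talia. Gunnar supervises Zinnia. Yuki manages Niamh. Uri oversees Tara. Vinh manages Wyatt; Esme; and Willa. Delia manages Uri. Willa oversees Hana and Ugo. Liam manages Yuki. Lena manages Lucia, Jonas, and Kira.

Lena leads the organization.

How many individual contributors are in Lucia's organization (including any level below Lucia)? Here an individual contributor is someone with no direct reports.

The people in Lucia's organization with no one reporting to them are Xiulan, Zinnia, Iker, Niamh. That is 4.

4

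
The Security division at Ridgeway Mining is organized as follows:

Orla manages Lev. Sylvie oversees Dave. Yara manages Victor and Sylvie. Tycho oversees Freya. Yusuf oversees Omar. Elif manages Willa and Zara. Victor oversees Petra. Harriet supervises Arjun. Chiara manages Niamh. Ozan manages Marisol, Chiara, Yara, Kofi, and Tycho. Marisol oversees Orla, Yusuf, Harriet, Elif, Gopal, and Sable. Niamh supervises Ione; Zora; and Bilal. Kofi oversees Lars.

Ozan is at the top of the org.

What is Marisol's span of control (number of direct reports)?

Marisol directly manages Orla, Yusuf, Harriet, Elif, Gopal, Sable. That is 6 direct reports.

6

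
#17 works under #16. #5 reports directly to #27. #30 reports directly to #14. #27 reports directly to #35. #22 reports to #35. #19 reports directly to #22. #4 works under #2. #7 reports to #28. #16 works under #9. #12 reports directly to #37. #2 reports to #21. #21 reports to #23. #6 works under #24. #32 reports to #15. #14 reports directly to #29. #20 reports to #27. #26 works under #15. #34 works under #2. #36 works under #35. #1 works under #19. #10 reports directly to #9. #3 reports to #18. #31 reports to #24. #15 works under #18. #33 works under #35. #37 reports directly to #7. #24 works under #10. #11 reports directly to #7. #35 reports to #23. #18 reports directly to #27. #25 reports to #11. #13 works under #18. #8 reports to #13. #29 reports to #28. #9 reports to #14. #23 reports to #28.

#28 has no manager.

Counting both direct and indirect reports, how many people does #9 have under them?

#9 directly manages #16, #10. Under #16: #17 (1). Under #10: #24, #6, #31 (3). So #9's organization is 2 direct reports plus everyone under them: 2 + 4 = 6.

6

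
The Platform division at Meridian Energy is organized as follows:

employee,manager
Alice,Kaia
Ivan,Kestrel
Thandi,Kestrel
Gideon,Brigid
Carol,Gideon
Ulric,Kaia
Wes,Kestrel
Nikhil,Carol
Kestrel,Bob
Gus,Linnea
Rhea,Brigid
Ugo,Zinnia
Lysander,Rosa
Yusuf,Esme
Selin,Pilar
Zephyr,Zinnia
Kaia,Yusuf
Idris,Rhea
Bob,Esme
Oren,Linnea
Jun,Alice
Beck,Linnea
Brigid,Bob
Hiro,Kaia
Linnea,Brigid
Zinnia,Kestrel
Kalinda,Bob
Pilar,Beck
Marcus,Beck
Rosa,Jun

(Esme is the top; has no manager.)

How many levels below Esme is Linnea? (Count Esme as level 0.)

3

Chain from Linnea up to Esme: Linnea → Brigid → Bob → Esme. That is 3 steps up, so Linnea is 3 levels below Esme.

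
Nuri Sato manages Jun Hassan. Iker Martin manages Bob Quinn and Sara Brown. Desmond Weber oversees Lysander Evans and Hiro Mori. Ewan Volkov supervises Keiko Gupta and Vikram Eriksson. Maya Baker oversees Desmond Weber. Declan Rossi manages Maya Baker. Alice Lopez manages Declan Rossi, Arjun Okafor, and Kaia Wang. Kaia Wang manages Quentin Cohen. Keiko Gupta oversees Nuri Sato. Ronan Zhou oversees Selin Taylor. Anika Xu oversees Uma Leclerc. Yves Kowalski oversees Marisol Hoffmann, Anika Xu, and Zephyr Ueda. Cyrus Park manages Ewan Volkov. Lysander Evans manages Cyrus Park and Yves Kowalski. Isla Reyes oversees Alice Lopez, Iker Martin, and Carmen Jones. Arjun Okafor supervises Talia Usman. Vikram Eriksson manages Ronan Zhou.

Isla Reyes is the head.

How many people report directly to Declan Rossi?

Declan Rossi directly manages Maya Baker. That is 1 direct report.

1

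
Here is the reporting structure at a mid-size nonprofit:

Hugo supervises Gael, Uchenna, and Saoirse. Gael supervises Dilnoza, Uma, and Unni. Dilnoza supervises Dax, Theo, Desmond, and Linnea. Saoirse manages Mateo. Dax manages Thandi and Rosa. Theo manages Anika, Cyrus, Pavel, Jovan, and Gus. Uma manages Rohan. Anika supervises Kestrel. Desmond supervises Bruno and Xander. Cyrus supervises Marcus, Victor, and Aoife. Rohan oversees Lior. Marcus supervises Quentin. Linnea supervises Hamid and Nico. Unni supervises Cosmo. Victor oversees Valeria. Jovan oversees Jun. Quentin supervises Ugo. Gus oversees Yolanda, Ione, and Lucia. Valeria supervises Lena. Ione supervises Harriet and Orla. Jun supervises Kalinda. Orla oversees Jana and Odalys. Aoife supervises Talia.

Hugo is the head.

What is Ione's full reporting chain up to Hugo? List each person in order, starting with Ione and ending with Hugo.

Ione reports to Gus. Gus reports to Theo. Theo reports to Dilnoza. Dilnoza reports to Gael. Gael reports to Hugo. Hugo is at the top.

Ione -> Gus -> Theo -> Dilnoza -> Gael -> Hugo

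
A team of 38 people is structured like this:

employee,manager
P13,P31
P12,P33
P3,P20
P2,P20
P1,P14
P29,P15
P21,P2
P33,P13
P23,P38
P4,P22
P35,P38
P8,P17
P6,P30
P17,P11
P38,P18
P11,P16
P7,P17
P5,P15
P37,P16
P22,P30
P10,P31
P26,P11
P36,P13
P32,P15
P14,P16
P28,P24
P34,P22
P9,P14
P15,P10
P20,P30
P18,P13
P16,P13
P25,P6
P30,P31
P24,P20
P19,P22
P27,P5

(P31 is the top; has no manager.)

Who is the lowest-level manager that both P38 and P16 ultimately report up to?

P38's chain of managers is P18, P13, P31. P16's chain of managers is P13, P31. The first manager that appears in both chains is P13.

P13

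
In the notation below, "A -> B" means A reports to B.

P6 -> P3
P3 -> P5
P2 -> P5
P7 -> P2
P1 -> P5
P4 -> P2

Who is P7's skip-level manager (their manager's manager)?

P7 reports to P2, and P2 reports to P5. So P7's skip-level manager is P5.

P5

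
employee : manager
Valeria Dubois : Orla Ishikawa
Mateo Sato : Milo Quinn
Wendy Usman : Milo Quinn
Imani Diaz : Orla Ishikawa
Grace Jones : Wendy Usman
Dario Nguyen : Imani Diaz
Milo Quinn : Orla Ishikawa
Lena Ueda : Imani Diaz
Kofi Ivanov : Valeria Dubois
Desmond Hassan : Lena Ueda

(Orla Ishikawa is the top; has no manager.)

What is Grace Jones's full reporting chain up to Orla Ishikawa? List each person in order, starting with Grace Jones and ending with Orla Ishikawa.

Grace Jones -> Wendy Usman -> Milo Quinn -> Orla Ishikawa

Grace Jones reports to Wendy Usman. Wendy Usman reports to Milo Quinn. Milo Quinn reports to Orla Ishikawa. Orla Ishikawa is at the top.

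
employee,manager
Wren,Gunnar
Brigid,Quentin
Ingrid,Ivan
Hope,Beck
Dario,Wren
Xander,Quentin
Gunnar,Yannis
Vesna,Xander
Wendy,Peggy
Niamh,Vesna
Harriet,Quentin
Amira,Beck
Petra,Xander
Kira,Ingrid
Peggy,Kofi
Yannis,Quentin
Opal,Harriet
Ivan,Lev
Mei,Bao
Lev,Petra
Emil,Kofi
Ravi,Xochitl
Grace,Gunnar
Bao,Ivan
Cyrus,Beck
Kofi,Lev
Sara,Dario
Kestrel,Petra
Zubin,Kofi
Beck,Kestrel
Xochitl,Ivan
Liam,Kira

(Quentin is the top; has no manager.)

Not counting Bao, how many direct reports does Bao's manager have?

Bao reports to Ivan. Ivan's other direct reports are Ingrid, Xochitl — 2 peers.

2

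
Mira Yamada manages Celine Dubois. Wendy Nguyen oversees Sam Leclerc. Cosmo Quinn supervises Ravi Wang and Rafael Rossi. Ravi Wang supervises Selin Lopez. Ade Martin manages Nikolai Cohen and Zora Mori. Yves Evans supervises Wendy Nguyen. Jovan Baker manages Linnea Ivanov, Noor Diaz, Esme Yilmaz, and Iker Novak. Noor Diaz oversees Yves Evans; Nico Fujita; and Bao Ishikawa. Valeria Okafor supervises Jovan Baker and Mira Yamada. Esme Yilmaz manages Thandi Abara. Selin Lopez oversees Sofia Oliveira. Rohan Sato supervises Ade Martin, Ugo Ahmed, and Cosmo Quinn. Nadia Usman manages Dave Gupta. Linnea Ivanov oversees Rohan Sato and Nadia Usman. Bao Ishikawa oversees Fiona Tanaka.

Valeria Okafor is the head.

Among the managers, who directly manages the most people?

Jovan Baker

Direct-report counts: Valeria Okafor has 2; Mira Yamada has 1; Jovan Baker has 4; Esme Yilmaz has 1; Noor Diaz has 3; Bao Ishikawa has 1; Yves Evans has 1; Wendy Nguyen has 1; Linnea Ivanov has 2; Nadia Usman has 1; Rohan Sato has 3; Ade Martin has 2; Cosmo Quinn has 2; Ravi Wang has 1; Selin Lopez has 1. The largest is 4, held by Jovan Baker.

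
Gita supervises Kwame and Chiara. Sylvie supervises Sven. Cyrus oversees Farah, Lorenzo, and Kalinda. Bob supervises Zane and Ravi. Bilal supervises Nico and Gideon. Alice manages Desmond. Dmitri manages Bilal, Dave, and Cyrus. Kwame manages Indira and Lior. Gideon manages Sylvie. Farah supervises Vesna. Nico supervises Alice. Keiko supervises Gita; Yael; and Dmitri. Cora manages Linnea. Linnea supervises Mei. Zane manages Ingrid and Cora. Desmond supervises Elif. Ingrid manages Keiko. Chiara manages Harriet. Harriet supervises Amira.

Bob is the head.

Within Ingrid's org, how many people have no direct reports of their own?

10

The people in Ingrid's organization with no one reporting to them are Yael, Amira, Lior, Indira, Lorenzo, Vesna, Kalinda, Dave, Sven, Elif. That is 10.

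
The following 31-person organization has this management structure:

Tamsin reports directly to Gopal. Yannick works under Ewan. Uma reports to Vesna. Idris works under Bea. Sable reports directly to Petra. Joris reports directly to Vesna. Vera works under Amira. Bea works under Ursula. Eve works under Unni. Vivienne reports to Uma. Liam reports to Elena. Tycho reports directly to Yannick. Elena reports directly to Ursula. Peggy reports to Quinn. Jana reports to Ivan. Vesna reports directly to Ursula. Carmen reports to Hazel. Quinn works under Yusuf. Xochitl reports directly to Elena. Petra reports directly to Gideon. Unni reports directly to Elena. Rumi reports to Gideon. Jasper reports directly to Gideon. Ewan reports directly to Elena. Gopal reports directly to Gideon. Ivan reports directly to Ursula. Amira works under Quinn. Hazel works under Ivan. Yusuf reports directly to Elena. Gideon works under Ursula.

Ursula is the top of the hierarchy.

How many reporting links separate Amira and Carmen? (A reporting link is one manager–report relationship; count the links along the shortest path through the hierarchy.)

Amira is 4 levels below Ursula, and Carmen is 3 levels below Ursula (their lowest common manager). The shortest path runs up from Amira to Ursula and back down to Carmen: 4 + 3 = 7 links.

7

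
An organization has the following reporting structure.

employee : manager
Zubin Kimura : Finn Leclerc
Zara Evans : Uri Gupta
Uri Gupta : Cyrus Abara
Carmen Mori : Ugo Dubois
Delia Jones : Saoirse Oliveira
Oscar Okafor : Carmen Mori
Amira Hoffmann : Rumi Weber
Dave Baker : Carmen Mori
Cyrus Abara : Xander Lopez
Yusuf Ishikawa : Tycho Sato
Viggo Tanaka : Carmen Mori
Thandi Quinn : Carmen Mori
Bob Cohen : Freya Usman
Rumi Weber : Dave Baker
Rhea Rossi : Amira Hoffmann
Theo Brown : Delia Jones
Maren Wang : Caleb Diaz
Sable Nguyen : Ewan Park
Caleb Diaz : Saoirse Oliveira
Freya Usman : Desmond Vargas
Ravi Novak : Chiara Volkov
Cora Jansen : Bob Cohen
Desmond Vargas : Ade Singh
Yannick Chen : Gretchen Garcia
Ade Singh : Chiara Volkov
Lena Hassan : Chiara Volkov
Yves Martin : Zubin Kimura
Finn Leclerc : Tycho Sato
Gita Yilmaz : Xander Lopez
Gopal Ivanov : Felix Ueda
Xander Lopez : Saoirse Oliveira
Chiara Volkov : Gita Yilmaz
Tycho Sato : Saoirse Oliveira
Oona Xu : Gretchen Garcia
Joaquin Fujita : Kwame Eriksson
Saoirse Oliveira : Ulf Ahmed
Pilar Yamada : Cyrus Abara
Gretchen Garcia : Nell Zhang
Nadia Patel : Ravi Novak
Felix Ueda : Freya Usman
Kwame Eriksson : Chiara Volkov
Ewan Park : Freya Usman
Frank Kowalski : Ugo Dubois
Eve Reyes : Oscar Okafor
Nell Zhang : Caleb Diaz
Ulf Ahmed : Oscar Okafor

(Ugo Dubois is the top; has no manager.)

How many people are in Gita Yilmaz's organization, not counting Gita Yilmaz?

15

Gita Yilmaz directly manages Chiara Volkov. Under Chiara Volkov: Lena Hassan, Ade Singh, Desmond Vargas, Freya Usman, Bob Cohen, Cora Jansen, Ewan Park, Sable Nguyen, Felix Ueda, Gopal Ivanov, Ravi Novak, Nadia Patel, Kwame Eriksson, Joaquin Fujita (14). That's 15 in total.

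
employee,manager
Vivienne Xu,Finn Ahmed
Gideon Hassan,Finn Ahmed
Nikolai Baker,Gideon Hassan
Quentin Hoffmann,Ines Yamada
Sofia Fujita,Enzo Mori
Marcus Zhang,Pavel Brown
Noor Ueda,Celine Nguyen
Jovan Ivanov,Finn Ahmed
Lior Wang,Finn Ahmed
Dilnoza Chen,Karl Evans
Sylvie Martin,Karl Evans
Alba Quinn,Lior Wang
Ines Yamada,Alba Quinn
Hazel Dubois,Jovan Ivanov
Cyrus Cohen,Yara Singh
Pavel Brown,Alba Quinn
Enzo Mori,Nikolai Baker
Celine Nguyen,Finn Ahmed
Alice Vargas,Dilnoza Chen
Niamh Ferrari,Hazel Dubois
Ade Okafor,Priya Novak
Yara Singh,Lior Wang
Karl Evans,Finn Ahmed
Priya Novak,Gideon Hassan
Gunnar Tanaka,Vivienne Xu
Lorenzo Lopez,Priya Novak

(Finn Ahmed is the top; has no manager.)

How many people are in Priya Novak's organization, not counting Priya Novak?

2

Priya Novak directly manages Ade Okafor, Lorenzo Lopez. Ade Okafor has no reports. Lorenzo Lopez has no reports. So Priya Novak's organization is 2 direct reports plus everyone under them: 1 + 1 = 2.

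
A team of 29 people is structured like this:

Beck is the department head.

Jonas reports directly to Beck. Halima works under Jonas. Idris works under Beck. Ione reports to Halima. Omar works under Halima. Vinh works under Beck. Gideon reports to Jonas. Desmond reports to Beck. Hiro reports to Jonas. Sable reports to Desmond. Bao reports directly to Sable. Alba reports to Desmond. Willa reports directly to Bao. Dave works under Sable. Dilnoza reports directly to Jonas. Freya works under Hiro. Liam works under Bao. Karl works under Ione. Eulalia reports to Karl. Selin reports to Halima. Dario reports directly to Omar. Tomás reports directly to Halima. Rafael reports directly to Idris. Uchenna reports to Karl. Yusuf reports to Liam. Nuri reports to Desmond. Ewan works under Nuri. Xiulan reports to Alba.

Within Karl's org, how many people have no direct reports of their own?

The people in Karl's organization with no one reporting to them are Uchenna, Eulalia. That is 2.

2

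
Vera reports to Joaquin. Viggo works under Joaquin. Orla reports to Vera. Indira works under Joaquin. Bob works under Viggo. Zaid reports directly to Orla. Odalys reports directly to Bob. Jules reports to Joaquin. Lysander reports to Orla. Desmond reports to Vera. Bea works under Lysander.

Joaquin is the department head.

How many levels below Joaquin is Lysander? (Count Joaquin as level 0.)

Chain from Lysander up to Joaquin: Lysander → Orla → Vera → Joaquin. That is 3 steps up, so Lysander is 3 levels below Joaquin.

3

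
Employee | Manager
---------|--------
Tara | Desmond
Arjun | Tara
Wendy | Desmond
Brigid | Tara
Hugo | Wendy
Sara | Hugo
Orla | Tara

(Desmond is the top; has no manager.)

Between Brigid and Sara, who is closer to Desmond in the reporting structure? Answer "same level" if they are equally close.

Brigid is 2 levels below Desmond; Sara is 3. Brigid is higher.

Brigid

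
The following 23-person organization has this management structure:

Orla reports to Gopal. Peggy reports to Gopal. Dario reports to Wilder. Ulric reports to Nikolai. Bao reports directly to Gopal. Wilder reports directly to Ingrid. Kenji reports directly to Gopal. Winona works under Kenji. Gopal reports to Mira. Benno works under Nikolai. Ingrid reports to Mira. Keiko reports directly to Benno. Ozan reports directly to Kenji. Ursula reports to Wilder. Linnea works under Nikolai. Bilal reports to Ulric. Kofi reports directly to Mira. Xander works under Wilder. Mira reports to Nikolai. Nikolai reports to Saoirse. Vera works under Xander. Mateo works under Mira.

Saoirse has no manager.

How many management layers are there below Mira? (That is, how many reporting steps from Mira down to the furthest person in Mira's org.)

The longest chain under Mira runs Mira → Ingrid → Wilder → Xander → Vera, which is 4 levels below Mira.

4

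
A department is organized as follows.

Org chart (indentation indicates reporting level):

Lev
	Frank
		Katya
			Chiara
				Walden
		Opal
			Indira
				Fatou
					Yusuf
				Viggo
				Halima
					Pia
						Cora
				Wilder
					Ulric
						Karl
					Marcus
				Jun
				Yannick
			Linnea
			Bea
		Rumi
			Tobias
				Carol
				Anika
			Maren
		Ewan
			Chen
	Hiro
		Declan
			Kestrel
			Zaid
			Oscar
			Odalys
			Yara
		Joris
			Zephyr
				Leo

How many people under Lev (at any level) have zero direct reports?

The people in Lev's organization with no one reporting to them are Leo, Yara, Odalys, Oscar, Zaid, Kestrel, Chen, Maren, Anika, Carol, Bea, Linnea, Yannick, Jun, Marcus, Karl, Cora, Viggo, Yusuf, Walden. That is 20.

20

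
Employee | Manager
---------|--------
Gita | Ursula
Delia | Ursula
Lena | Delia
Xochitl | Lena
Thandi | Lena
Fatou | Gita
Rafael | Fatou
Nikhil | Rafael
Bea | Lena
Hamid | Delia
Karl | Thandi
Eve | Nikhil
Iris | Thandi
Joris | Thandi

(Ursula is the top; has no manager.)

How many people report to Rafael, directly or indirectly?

Rafael directly manages Nikhil. Under Nikhil: Eve (1). That's 2 in total.

2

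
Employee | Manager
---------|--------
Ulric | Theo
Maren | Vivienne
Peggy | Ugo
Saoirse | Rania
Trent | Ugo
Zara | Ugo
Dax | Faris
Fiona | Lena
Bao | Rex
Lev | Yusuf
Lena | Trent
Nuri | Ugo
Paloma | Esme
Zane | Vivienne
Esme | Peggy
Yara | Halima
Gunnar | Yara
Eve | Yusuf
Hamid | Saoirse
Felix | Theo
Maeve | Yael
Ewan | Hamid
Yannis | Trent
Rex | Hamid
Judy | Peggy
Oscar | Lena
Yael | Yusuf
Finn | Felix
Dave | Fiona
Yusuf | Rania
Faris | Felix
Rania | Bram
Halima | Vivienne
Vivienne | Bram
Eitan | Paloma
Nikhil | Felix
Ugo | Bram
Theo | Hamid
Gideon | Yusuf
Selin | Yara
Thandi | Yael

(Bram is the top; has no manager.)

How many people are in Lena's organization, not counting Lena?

3

Lena directly manages Fiona, Oscar. Under Fiona: Dave (1). Oscar has no reports. So Lena's organization is 2 direct reports plus everyone under them: 2 + 1 = 3.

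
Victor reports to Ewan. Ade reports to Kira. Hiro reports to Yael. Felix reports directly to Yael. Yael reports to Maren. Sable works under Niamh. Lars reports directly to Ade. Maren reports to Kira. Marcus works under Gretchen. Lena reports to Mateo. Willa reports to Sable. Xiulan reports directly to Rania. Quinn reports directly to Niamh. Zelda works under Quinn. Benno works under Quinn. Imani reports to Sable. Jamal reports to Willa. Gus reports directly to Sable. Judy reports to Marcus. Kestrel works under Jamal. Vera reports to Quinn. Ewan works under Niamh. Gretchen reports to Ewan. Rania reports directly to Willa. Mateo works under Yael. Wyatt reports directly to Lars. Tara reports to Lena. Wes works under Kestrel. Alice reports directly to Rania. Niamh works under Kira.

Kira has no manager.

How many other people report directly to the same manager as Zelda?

Zelda reports to Quinn. Quinn's other direct reports are Vera, Benno — 2 peers.

2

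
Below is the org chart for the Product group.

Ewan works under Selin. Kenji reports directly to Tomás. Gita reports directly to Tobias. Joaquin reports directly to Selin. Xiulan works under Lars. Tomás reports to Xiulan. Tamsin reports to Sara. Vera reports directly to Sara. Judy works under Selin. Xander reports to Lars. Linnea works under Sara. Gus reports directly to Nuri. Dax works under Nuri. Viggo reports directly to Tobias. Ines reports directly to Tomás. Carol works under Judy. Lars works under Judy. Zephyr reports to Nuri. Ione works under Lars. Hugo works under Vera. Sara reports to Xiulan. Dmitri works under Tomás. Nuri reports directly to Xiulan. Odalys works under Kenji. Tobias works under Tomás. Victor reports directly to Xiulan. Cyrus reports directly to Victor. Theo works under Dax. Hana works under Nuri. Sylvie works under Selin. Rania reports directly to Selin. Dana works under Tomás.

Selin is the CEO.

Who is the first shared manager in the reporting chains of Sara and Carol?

Judy

Sara's chain of managers is Xiulan, Lars, Judy, Selin. Carol's chain of managers is Judy, Selin. The first manager that appears in both chains is Judy.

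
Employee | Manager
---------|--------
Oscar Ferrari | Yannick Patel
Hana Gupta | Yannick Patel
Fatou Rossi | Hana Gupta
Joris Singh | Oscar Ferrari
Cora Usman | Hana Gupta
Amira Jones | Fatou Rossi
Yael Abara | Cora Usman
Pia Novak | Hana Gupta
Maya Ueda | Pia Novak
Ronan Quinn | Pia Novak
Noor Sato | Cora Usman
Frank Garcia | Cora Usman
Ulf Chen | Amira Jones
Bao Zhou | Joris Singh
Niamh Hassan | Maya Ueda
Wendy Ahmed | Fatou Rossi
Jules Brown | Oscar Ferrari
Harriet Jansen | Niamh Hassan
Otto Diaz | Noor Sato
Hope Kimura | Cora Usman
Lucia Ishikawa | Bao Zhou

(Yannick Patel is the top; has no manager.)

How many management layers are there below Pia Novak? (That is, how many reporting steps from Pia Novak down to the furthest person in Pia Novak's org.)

The longest chain under Pia Novak runs Pia Novak → Maya Ueda → Niamh Hassan → Harriet Jansen, which is 3 levels below Pia Novak.

3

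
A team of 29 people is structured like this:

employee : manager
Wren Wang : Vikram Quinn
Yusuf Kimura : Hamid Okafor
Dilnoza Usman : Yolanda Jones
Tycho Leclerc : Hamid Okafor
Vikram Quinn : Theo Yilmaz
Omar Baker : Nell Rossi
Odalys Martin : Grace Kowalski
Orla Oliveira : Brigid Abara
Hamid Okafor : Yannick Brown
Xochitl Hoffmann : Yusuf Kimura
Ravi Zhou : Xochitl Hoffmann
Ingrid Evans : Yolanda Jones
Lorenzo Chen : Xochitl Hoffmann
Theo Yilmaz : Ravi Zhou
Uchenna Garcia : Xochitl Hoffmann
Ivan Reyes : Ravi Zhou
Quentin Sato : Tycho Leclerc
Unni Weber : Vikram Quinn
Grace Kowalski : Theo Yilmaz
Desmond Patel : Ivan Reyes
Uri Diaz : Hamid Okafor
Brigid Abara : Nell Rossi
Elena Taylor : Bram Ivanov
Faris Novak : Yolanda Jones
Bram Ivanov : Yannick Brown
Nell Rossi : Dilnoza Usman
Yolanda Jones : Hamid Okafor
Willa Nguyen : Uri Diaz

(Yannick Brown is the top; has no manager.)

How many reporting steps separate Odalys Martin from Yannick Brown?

Chain from Odalys Martin up to Yannick Brown: Odalys Martin → Grace Kowalski → Theo Yilmaz → Ravi Zhou → Xochitl Hoffmann → Yusuf Kimura → Hamid Okafor → Yannick Brown. That is 7 steps up, so Odalys Martin is 7 levels below Yannick Brown.

7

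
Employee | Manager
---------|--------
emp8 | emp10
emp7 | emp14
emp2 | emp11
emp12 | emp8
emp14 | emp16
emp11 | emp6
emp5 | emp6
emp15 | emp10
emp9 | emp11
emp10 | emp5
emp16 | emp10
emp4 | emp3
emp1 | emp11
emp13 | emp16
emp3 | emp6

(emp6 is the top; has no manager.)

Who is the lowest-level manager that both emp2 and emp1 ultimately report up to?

emp2's chain of managers is emp11, emp6. emp1's chain of managers is emp11, emp6. The first manager that appears in both chains is emp11.

emp11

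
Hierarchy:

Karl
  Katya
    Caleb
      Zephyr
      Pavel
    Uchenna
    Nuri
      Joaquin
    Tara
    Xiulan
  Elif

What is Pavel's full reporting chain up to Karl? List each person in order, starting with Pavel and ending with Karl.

Pavel -> Caleb -> Katya -> Karl

Pavel reports to Caleb. Caleb reports to Katya. Katya reports to Karl. Karl is at the top.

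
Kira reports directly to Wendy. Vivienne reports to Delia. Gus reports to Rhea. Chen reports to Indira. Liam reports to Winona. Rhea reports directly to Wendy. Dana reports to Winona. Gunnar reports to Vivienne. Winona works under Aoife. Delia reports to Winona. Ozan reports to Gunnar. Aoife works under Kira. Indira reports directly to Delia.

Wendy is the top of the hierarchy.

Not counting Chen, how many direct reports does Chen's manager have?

0

Chen reports to Indira, and Indira has no other direct reports. Chen has 0 peers.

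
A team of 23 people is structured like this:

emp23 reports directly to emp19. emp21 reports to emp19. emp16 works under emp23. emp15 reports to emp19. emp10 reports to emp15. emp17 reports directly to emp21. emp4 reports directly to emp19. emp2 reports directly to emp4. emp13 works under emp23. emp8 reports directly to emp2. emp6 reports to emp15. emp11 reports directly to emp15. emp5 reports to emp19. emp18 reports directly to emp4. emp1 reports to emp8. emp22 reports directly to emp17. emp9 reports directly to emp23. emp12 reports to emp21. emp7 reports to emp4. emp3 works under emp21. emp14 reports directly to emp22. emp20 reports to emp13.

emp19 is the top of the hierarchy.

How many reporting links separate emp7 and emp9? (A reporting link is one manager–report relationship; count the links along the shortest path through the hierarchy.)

4

emp7 is 2 levels below emp19, and emp9 is 2 levels below emp19 (their lowest common manager). The shortest path runs up from emp7 to emp19 and back down to emp9: 2 + 2 = 4 links.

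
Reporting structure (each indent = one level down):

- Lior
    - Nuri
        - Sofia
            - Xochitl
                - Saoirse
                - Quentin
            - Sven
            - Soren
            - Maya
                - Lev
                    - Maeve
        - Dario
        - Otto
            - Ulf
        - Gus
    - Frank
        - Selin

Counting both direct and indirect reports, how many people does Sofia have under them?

8

Sofia directly manages Xochitl, Sven, Soren, Maya. Under Xochitl: Quentin, Saoirse (2). Sven has no reports. Soren has no reports. Under Maya: Lev, Maeve (2). So Sofia's organization is 4 direct reports plus everyone under them: 3 + 1 + 1 + 3 = 8.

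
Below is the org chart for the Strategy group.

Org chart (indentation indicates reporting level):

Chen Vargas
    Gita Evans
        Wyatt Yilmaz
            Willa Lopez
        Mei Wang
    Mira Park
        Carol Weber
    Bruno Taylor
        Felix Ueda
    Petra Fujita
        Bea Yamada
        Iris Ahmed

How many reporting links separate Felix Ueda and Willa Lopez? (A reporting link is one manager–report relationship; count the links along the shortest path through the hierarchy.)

Felix Ueda is 2 levels below Chen Vargas, and Willa Lopez is 3 levels below Chen Vargas (their lowest common manager). The shortest path runs up from Felix Ueda to Chen Vargas and back down to Willa Lopez: 2 + 3 = 5 links.

5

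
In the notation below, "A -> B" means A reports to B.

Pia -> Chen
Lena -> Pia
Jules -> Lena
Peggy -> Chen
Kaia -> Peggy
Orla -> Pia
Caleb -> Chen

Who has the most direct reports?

Direct-report counts: Chen has 3; Peggy has 1; Pia has 2; Lena has 1. The largest is 3, held by Chen.

Chen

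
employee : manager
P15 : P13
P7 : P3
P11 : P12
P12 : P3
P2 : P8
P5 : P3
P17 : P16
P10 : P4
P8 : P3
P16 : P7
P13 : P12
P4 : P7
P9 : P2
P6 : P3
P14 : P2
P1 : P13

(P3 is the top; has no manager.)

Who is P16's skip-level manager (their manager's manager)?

P16 reports to P7, and P7 reports to P3. So P16's skip-level manager is P3.

P3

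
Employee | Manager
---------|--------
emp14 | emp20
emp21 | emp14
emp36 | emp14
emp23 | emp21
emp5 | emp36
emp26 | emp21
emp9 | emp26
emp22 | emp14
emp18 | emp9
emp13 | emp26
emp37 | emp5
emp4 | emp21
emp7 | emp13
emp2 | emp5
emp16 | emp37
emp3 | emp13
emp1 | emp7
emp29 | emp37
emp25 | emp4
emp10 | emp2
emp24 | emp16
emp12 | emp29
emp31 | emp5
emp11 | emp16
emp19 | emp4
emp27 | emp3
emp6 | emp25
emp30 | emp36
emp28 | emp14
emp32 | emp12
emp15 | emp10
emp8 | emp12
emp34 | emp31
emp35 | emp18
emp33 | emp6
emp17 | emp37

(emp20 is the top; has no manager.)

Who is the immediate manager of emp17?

emp37

emp17 reports directly to emp37.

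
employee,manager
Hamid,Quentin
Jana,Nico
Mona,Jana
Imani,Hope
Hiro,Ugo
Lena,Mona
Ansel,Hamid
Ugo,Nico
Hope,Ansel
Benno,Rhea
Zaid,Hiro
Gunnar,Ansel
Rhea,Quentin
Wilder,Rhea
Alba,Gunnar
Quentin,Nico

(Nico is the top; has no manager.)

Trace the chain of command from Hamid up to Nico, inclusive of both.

Hamid reports to Quentin. Quentin reports to Nico. Nico is at the top.

Hamid -> Quentin -> Nico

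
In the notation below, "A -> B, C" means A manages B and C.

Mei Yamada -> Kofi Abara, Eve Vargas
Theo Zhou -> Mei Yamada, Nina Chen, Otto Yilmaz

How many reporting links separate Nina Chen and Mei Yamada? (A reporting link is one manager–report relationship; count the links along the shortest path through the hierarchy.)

Nina Chen is 1 level below Theo Zhou, and Mei Yamada is 1 level below Theo Zhou (their lowest common manager). The shortest path runs up from Nina Chen to Theo Zhou and back down to Mei Yamada: 1 + 1 = 2 links.

2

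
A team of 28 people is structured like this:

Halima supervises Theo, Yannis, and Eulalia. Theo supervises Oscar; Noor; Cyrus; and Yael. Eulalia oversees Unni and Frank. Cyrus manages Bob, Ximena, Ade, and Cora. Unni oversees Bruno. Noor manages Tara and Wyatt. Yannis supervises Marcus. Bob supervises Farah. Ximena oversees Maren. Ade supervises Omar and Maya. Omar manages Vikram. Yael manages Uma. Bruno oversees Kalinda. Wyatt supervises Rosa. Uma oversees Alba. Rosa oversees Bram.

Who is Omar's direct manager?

Ade

Omar reports directly to Ade.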